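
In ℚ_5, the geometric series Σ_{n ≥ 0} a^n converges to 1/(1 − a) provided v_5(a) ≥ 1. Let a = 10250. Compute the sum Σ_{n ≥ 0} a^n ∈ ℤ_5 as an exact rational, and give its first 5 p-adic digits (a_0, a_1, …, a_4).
Σ a^n = 1/(1 − a) = -1/10249;  first 5 digits = (1, 0, 0, 2, 1)

v_5(a) = 3 ≥ 1, so the series converges in ℤ_5 to 1/(1 − a) = 1/(1 − 10250) = -1/10249. Expand this rational in ℤ_5: compute digits iteratively via d_i = x_i mod 5, x_{i+1} = (x_i − d_i)/5. The first 5 digits are (1, 0, 0, 2, 1).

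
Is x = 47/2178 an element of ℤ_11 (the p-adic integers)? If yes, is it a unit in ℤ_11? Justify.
x ∉ ℤ_11 (v_11(x) = -2 < 0)

ℤ_11 = {x ∈ ℚ_11 : v_11(x) ≥ 0} and ℤ_11^× = {x ∈ ℤ_11 : v_11(x) = 0}. Here v_11(47/2178) = v_11(num) − v_11(den) = -2; compare against these criteria.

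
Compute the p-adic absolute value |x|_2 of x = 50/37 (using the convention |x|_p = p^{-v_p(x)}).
|50/37|_2 = 1/2

Step 1 — compute v_2(x) by factoring powers of 2 out of the numerator and denominator: v_2(50/37) = 1. Step 2 — apply |x|_p = p^{-v_p(x)} = 2^{-1} = 1/2.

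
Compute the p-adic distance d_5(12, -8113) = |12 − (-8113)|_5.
d_5(12, -8113) = 1/625

Step 1 — x − y = 12 − (-8113) = 8125. Step 2 — v_5(8125) = 4 (factor: 8125 = (5^4 · 13); the sign does not affect v_p). Step 3 — |x − y|_5 = 5^{-4} = 1/625.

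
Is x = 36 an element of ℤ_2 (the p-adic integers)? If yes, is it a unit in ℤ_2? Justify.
x ∈ ℤ_2 but not a unit; v_2(x) = 2 > 0

ℤ_2 = {x ∈ ℚ_2 : v_2(x) ≥ 0} and ℤ_2^× = {x ∈ ℤ_2 : v_2(x) = 0}. Here v_2(36) = v_2(num) − v_2(den) = 2; compare against these criteria.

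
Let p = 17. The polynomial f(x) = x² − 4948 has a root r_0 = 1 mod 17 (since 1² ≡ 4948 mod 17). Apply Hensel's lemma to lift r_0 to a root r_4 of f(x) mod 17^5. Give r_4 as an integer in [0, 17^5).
r_4 = 798236 (mod 1419857)

Hensel's recurrence: r_{i+1} = r_i − f(r_i)·(f′(r_i))^{-1} mod 17^{i+2}, with f′(x) = 2x. Iterate:
  r_0 = 1 (mod 17)
  r_1 = 18 (mod 289)
  r_2 = 2330 (mod 4913)
  r_3 = 46547 (mod 83521)
  r_4 = 798236 (mod 1419857)
Final: r_4 = 798236, and one checks f(r_4) ≡ 0 mod 17^5.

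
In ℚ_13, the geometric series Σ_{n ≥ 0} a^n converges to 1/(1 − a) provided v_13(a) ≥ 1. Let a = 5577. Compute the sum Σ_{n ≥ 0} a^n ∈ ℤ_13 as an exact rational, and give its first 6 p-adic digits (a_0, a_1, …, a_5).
Σ a^n = 1/(1 − a) = -1/5576;  first 6 digits = (1, 0, 7, 2, 10, 5)

v_13(a) = 2 ≥ 1, so the series converges in ℤ_13 to 1/(1 − a) = 1/(1 − 5577) = -1/5576. Expand this rational in ℤ_13: compute digits iteratively via d_i = x_i mod 13, x_{i+1} = (x_i − d_i)/13. The first 6 digits are (1, 0, 7, 2, 10, 5).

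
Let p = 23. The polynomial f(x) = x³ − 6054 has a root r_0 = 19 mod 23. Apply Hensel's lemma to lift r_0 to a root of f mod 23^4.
r_3 = 145885 (mod 279841)

Hensel: r_{i+1} = r_i − f(r_i)/f′(r_i) mod 23^{i+2}, where f′(x) = 3x². Iterate:
  r_0 = 19 (mod 23)
  r_1 = 410 (mod 529)
  r_2 = 12048 (mod 12167)
  r_3 = 145885 (mod 279841)
Final: r = 145885 with f(r) ≡ 0 mod 23^4.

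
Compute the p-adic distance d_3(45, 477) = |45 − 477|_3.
d_3(45, 477) = 1/27

Step 1 — x − y = 45 − 477 = -432. Step 2 — v_3(-432) = 3 (factor: -432 = −(3^3 · 16); the sign does not affect v_p). Step 3 — |x − y|_3 = 3^{-3} = 1/27.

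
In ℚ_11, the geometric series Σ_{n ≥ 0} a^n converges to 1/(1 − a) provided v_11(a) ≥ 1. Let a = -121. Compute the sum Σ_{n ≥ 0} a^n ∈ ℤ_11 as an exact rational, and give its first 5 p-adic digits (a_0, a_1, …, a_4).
Σ a^n = 1/(1 − a) = 1/122;  first 5 digits = (1, 0, 10, 10, 0)

v_11(a) = 2 ≥ 1, so the series converges in ℤ_11 to 1/(1 − a) = 1/(1 − (-121)) = 1/122. Expand this rational in ℤ_11: compute digits iteratively via d_i = x_i mod 11, x_{i+1} = (x_i − d_i)/11. The first 5 digits are (1, 0, 10, 10, 0).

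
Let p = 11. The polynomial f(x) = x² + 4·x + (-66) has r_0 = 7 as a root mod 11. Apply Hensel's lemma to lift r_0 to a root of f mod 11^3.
r_2 = 1129 (mod 1331)

Hensel: r_{i+1} = r_i − f(r_i)·(f′(r_i))^{-1} mod 11^{i+2}, f′(x) = 2x + 4. Iterate:
  r_0 = 7 (mod 11)
  r_1 = 40 (mod 121)
  r_2 = 1129 (mod 1331)
Final: r = 1129 satisfies f(r) ≡ 0 mod 11^3.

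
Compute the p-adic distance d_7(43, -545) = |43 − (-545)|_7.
d_7(43, -545) = 1/49

Step 1 — x − y = 43 − (-545) = 588. Step 2 — v_7(588) = 2 (factor: 588 = (7^2 · 12); the sign does not affect v_p). Step 3 — |x − y|_7 = 7^{-2} = 1/49.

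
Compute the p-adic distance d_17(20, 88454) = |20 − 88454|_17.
d_17(20, 88454) = 1/4913

Step 1 — x − y = 20 − 88454 = -88434. Step 2 — v_17(-88434) = 3 (factor: -88434 = −(17^3 · 18); the sign does not affect v_p). Step 3 — |x − y|_17 = 17^{-3} = 1/4913.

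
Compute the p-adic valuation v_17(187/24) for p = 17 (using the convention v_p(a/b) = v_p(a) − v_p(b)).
v_17(187/24) = 1

Factor powers of 17 from the numerator and denominator of the reduced fraction: 187 = 17^1 · 11 and 24 = 17^0 · 24. Apply v_p(a/b) = v_p(a) − v_p(b): v_17(187/24) = 1 − 0 = 1.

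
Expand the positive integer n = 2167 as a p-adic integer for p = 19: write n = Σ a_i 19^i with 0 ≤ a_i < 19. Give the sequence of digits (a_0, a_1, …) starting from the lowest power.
(a_0, a_1, …) = (1, 0, 6)

Repeated division by 19 gives the digits low-to-high: 2167 = 1 + 6·19^2. Digit sequence: (1, 0, 6).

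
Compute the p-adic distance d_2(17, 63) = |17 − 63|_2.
d_2(17, 63) = 1/2

Step 1 — x − y = 17 − 63 = -46. Step 2 — v_2(-46) = 1 (factor: -46 = −(2^1 · 23); the sign does not affect v_p). Step 3 — |x − y|_2 = 2^{-1} = 1/2.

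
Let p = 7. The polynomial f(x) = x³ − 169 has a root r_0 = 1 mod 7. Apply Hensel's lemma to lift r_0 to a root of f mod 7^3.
r_2 = 8 (mod 343)

Hensel: r_{i+1} = r_i − f(r_i)/f′(r_i) mod 7^{i+2}, where f′(x) = 3x². Iterate:
  r_0 = 1 (mod 7)
  r_1 = 8 (mod 49)
  r_2 = 8 (mod 343)
Final: r = 8 with f(r) ≡ 0 mod 7^3.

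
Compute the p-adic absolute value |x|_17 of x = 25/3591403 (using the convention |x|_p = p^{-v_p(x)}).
|25/3591403|_17 = 83521

Step 1 — compute v_17(x) by factoring powers of 17 out of the numerator and denominator: v_17(25/3591403) = -4. Step 2 — apply |x|_p = p^{-v_p(x)} = 17^{4} = 83521.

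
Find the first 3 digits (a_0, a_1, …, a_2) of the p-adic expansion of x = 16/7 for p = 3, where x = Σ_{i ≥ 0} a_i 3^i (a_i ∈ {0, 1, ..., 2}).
(a_0, …, a_2) = (1, 0, 1)

v_3(16/7) = 0 (numerator and denominator both coprime to 3), so x ∈ ℤ_3^×. Compute digits iteratively via a_i = x_i mod 3, x_{i+1} = (x_i − a_i)/3, with x_0 = x:
  x_0 = 16/7;  a_0 = 1;  x_1 = (x_0 − 1)/3 = 3/7
  x_1 = 3/7;  a_1 = 0;  x_2 = (x_1 − 0)/3 = 1/7
  x_2 = 1/7;  a_2 = 1;  x_3 = (x_2 − 1)/3 = -2/7
Digits: (1, 0, 1).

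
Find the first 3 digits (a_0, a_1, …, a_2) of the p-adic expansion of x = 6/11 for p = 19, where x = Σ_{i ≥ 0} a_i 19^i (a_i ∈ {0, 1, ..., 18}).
(a_0, …, a_2) = (4, 5, 17)

v_19(6/11) = 0 (numerator and denominator both coprime to 19), so x ∈ ℤ_19^×. Compute digits iteratively via a_i = x_i mod 19, x_{i+1} = (x_i − a_i)/19, with x_0 = x:
  x_0 = 6/11;  a_0 = 4;  x_1 = (x_0 − 4)/19 = -2/11
  x_1 = -2/11;  a_1 = 5;  x_2 = (x_1 − 5)/19 = -3/11
  x_2 = -3/11;  a_2 = 17;  x_3 = (x_2 − 17)/19 = -10/11
Digits: (4, 5, 17).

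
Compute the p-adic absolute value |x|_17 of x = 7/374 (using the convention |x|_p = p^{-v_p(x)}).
|7/374|_17 = 17

Step 1 — compute v_17(x) by factoring powers of 17 out of the numerator and denominator: v_17(7/374) = -1. Step 2 — apply |x|_p = p^{-v_p(x)} = 17^{1} = 17.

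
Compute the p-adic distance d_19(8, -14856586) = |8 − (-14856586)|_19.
d_19(8, -14856586) = 1/2476099

Step 1 — x − y = 8 − (-14856586) = 14856594. Step 2 — v_19(14856594) = 5 (factor: 14856594 = (19^5 · 6); the sign does not affect v_p). Step 3 — |x − y|_19 = 19^{-5} = 1/2476099.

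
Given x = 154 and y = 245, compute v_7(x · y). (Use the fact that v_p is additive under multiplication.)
v_7(37730) = 3

v_p(x) = 1 (factor: 154 = 7^1 · 22); v_p(y) = 2 (factor: 245 = 7^2 · 5). Additivity: v_p(xy) = v_p(x) + v_p(y) = 1 + 2 = 3. (Direct check: xy = 37730 = 7^3 · (110).)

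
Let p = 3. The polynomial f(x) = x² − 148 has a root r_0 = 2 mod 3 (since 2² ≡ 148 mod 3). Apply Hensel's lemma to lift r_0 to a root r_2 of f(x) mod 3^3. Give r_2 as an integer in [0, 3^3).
r_2 = 11 (mod 27)

Hensel's recurrence: r_{i+1} = r_i − f(r_i)·(f′(r_i))^{-1} mod 3^{i+2}, with f′(x) = 2x. Iterate:
  r_0 = 2 (mod 3)
  r_1 = 2 (mod 9)
  r_2 = 11 (mod 27)
Final: r_2 = 11, and one checks f(r_2) ≡ 0 mod 3^3.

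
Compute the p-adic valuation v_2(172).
v_2(172) = 2

v_2(n) is the largest exponent k such that 2^k divides n. Factor out: 172 = 2^2 · 43. (Sign doesn't affect v_p.) So v_2(172) = 2.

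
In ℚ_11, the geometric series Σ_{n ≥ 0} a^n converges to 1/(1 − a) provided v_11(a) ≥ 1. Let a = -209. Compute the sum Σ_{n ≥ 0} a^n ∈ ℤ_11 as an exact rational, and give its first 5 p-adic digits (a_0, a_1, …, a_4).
Σ a^n = 1/(1 − a) = 1/210;  first 5 digits = (1, 3, 7, 4, 10)

v_11(a) = 1 ≥ 1, so the series converges in ℤ_11 to 1/(1 − a) = 1/(1 − (-209)) = 1/210. Expand this rational in ℤ_11: compute digits iteratively via d_i = x_i mod 11, x_{i+1} = (x_i − d_i)/11. The first 5 digits are (1, 3, 7, 4, 10).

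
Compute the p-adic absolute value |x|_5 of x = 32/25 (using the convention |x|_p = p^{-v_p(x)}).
|32/25|_5 = 25

Step 1 — compute v_5(x) by factoring powers of 5 out of the numerator and denominator: v_5(32/25) = -2. Step 2 — apply |x|_p = p^{-v_p(x)} = 5^{2} = 25.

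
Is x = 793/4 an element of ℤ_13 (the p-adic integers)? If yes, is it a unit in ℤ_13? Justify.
x ∈ ℤ_13 but not a unit; v_13(x) = 1 > 0

ℤ_13 = {x ∈ ℚ_13 : v_13(x) ≥ 0} and ℤ_13^× = {x ∈ ℤ_13 : v_13(x) = 0}. Here v_13(793/4) = v_13(num) − v_13(den) = 1; compare against these criteria.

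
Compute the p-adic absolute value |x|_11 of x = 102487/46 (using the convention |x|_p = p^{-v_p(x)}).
|102487/46|_11 = 1/14641

Step 1 — compute v_11(x) by factoring powers of 11 out of the numerator and denominator: v_11(102487/46) = 4. Step 2 — apply |x|_p = p^{-v_p(x)} = 11^{-4} = 1/14641.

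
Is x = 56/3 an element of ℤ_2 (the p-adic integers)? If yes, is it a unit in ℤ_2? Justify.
x ∈ ℤ_2 but not a unit; v_2(x) = 3 > 0

ℤ_2 = {x ∈ ℚ_2 : v_2(x) ≥ 0} and ℤ_2^× = {x ∈ ℤ_2 : v_2(x) = 0}. Here v_2(56/3) = v_2(num) − v_2(den) = 3; compare against these criteria.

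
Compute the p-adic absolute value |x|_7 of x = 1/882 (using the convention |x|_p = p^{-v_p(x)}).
|1/882|_7 = 49

Step 1 — compute v_7(x) by factoring powers of 7 out of the numerator and denominator: v_7(1/882) = -2. Step 2 — apply |x|_p = p^{-v_p(x)} = 7^{2} = 49.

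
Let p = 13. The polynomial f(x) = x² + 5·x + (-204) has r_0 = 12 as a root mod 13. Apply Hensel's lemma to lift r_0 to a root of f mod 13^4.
r_3 = 12 (mod 28561)

Hensel: r_{i+1} = r_i − f(r_i)·(f′(r_i))^{-1} mod 13^{i+2}, f′(x) = 2x + 5. Iterate:
  r_0 = 12 (mod 13)
  r_1 = 12 (mod 169)
  r_2 = 12 (mod 2197)
  r_3 = 12 (mod 28561)
Final: r = 12 satisfies f(r) ≡ 0 mod 13^4.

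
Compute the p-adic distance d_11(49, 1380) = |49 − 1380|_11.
d_11(49, 1380) = 1/1331

Step 1 — x − y = 49 − 1380 = -1331. Step 2 — v_11(-1331) = 3 (factor: -1331 = −(11^3 · 1); the sign does not affect v_p). Step 3 — |x − y|_11 = 11^{-3} = 1/1331.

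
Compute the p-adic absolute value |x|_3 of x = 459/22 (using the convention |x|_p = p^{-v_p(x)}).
|459/22|_3 = 1/27

Step 1 — compute v_3(x) by factoring powers of 3 out of the numerator and denominator: v_3(459/22) = 3. Step 2 — apply |x|_p = p^{-v_p(x)} = 3^{-3} = 1/27.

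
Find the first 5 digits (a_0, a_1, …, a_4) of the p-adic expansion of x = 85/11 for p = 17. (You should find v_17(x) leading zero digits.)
(a_0, …, a_4) = (0, 2, 3, 6, 12)

v_17(85/11) = 1, so a_0 = ... = a_0 = 0. Factor out: x = 17^1 · u with u = 5/11 a unit in ℤ_17. Expand u iteratively via a_{v+i} = u_i mod 17, u_{i+1} = (u_i − a_{v+i})/17:
  u_0 = 5/11;  a_1 = 2;  u_1 = (u_0 − 2)/17 = -1/11
  u_1 = -1/11;  a_2 = 3;  u_2 = (u_1 − 3)/17 = -2/11
  u_2 = -2/11;  a_3 = 6;  u_3 = (u_2 − 6)/17 = -4/11
  u_3 = -4/11;  a_4 = 12;  u_4 = (u_3 − 12)/17 = -8/11
Digits: (0, 2, 3, 6, 12).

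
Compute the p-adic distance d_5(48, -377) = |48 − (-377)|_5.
d_5(48, -377) = 1/25

Step 1 — x − y = 48 − (-377) = 425. Step 2 — v_5(425) = 2 (factor: 425 = (5^2 · 17); the sign does not affect v_p). Step 3 — |x − y|_5 = 5^{-2} = 1/25.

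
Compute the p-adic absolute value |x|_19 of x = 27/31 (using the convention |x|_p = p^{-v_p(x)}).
|27/31|_19 = 1

Step 1 — compute v_19(x) by factoring powers of 19 out of the numerator and denominator: v_19(27/31) = 0. Step 2 — apply |x|_p = p^{-v_p(x)} = 19^{0} = 1.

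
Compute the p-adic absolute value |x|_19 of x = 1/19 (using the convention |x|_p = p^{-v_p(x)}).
|1/19|_19 = 19

Step 1 — compute v_19(x) by factoring powers of 19 out of the numerator and denominator: v_19(1/19) = -1. Step 2 — apply |x|_p = p^{-v_p(x)} = 19^{1} = 19.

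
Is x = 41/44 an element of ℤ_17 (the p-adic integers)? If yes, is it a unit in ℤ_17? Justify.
x ∈ ℤ_17^× (unit); v_17(x) = 0

ℤ_17 = {x ∈ ℚ_17 : v_17(x) ≥ 0} and ℤ_17^× = {x ∈ ℤ_17 : v_17(x) = 0}. Here v_17(41/44) = v_17(num) − v_17(den) = 0; compare against these criteria.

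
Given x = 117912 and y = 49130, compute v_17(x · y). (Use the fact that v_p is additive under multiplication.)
v_17(5793016560) = 6

v_p(x) = 3 (factor: 117912 = 17^3 · 24); v_p(y) = 3 (factor: 49130 = 17^3 · 10). Additivity: v_p(xy) = v_p(x) + v_p(y) = 3 + 3 = 6. (Direct check: xy = 5793016560 = 17^6 · (240).)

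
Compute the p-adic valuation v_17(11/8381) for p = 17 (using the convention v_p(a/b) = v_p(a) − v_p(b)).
v_17(11/8381) = -2

Factor powers of 17 from the numerator and denominator of the reduced fraction: 11 = 17^0 · 11 and 8381 = 17^2 · 29. Apply v_p(a/b) = v_p(a) − v_p(b): v_17(11/8381) = 0 − 2 = -2.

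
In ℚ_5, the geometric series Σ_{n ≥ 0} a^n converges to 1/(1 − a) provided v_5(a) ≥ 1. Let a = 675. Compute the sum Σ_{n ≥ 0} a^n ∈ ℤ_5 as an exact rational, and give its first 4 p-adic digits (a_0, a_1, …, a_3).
Σ a^n = 1/(1 − a) = -1/674;  first 4 digits = (1, 0, 2, 0)

v_5(a) = 2 ≥ 1, so the series converges in ℤ_5 to 1/(1 − a) = 1/(1 − 675) = -1/674. Expand this rational in ℤ_5: compute digits iteratively via d_i = x_i mod 5, x_{i+1} = (x_i − d_i)/5. The first 4 digits are (1, 0, 2, 0).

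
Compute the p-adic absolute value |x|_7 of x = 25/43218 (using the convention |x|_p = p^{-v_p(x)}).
|25/43218|_7 = 2401

Step 1 — compute v_7(x) by factoring powers of 7 out of the numerator and denominator: v_7(25/43218) = -4. Step 2 — apply |x|_p = p^{-v_p(x)} = 7^{4} = 2401.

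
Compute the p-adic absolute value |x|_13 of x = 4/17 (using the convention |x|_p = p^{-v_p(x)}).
|4/17|_13 = 1

Step 1 — compute v_13(x) by factoring powers of 13 out of the numerator and denominator: v_13(4/17) = 0. Step 2 — apply |x|_p = p^{-v_p(x)} = 13^{0} = 1.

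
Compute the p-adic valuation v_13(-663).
v_13(-663) = 1

v_13(n) is the largest exponent k such that 13^k divides n. Factor out: -663 = -13^1 · 51. (Sign doesn't affect v_p.) So v_13(-663) = 1.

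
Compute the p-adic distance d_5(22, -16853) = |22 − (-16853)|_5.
d_5(22, -16853) = 1/625

Step 1 — x − y = 22 − (-16853) = 16875. Step 2 — v_5(16875) = 4 (factor: 16875 = (5^4 · 27); the sign does not affect v_p). Step 3 — |x − y|_5 = 5^{-4} = 1/625.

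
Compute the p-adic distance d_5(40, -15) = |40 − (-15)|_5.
d_5(40, -15) = 1/5

Step 1 — x − y = 40 − (-15) = 55. Step 2 — v_5(55) = 1 (factor: 55 = (5^1 · 11); the sign does not affect v_p). Step 3 — |x − y|_5 = 5^{-1} = 1/5.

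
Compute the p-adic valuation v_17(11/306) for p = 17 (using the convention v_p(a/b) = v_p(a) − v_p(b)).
v_17(11/306) = -1

Factor powers of 17 from the numerator and denominator of the reduced fraction: 11 = 17^0 · 11 and 306 = 17^1 · 18. Apply v_p(a/b) = v_p(a) − v_p(b): v_17(11/306) = 0 − 1 = -1.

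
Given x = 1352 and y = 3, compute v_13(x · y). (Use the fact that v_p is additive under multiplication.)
v_13(4056) = 2

v_p(x) = 2 (factor: 1352 = 13^2 · 8); v_p(y) = 0 (factor: 3 = 13^0 · 3). Additivity: v_p(xy) = v_p(x) + v_p(y) = 2 + 0 = 2. (Direct check: xy = 4056 = 13^2 · (24).)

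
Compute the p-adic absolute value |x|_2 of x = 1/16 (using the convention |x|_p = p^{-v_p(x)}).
|1/16|_2 = 16

Step 1 — compute v_2(x) by factoring powers of 2 out of the numerator and denominator: v_2(1/16) = -4. Step 2 — apply |x|_p = p^{-v_p(x)} = 2^{4} = 16.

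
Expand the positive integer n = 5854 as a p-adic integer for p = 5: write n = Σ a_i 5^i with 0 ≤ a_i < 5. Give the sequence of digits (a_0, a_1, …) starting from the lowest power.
(a_0, a_1, …) = (4, 0, 4, 1, 4, 1)

Repeated division by 5 gives the digits low-to-high: 5854 = 4 + 4·5^2 + 1·5^3 + 4·5^4 + 1·5^5. Digit sequence: (4, 0, 4, 1, 4, 1).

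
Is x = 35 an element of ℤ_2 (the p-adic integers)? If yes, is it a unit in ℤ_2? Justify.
x ∈ ℤ_2^× (unit); v_2(x) = 0

ℤ_2 = {x ∈ ℚ_2 : v_2(x) ≥ 0} and ℤ_2^× = {x ∈ ℤ_2 : v_2(x) = 0}. Here v_2(35) = v_2(num) − v_2(den) = 0; compare against these criteria.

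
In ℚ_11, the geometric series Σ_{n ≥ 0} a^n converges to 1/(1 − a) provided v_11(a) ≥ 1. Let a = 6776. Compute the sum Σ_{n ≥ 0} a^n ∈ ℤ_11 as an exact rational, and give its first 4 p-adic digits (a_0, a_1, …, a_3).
Σ a^n = 1/(1 − a) = -1/6775;  first 4 digits = (1, 0, 1, 5)

v_11(a) = 2 ≥ 1, so the series converges in ℤ_11 to 1/(1 − a) = 1/(1 − 6776) = -1/6775. Expand this rational in ℤ_11: compute digits iteratively via d_i = x_i mod 11, x_{i+1} = (x_i − d_i)/11. The first 4 digits are (1, 0, 1, 5).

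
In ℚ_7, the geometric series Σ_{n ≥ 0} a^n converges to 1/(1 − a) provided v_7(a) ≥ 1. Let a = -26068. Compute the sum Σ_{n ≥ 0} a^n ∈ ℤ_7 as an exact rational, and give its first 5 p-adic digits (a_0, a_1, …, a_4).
Σ a^n = 1/(1 − a) = 1/26069;  first 5 digits = (1, 0, 0, 1, 3)

v_7(a) = 3 ≥ 1, so the series converges in ℤ_7 to 1/(1 − a) = 1/(1 − (-26068)) = 1/26069. Expand this rational in ℤ_7: compute digits iteratively via d_i = x_i mod 7, x_{i+1} = (x_i − d_i)/7. The first 5 digits are (1, 0, 0, 1, 3).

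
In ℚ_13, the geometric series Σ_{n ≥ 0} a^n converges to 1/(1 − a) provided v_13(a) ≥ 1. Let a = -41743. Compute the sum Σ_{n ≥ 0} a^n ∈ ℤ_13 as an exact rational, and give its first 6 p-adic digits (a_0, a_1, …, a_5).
Σ a^n = 1/(1 − a) = 1/41744;  first 6 digits = (1, 0, 0, 7, 11, 12)

v_13(a) = 3 ≥ 1, so the series converges in ℤ_13 to 1/(1 − a) = 1/(1 − (-41743)) = 1/41744. Expand this rational in ℤ_13: compute digits iteratively via d_i = x_i mod 13, x_{i+1} = (x_i − d_i)/13. The first 6 digits are (1, 0, 0, 7, 11, 12).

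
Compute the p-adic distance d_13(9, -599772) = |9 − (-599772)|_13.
d_13(9, -599772) = 1/28561

Step 1 — x − y = 9 − (-599772) = 599781. Step 2 — v_13(599781) = 4 (factor: 599781 = (13^4 · 21); the sign does not affect v_p). Step 3 — |x − y|_13 = 13^{-4} = 1/28561.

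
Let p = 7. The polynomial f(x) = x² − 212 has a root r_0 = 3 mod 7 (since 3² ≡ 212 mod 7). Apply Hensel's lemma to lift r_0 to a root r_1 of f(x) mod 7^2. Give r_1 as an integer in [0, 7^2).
r_1 = 45 (mod 49)

Hensel's recurrence: r_{i+1} = r_i − f(r_i)·(f′(r_i))^{-1} mod 7^{i+2}, with f′(x) = 2x. Iterate:
  r_0 = 3 (mod 7)
  r_1 = 45 (mod 49)
Final: r_1 = 45, and one checks f(r_1) ≡ 0 mod 7^2.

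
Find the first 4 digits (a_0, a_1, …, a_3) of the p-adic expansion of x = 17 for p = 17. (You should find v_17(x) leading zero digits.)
(a_0, …, a_3) = (0, 1, 0, 0)

v_17(17) = 1, so a_0 = ... = a_0 = 0. Factor out: x = 17^1 · u with u = 1 a unit in ℤ_17. Expand u iteratively via a_{v+i} = u_i mod 17, u_{i+1} = (u_i − a_{v+i})/17:
  u_0 = 1;  a_1 = 1;  u_1 = (u_0 − 1)/17 = 0
  u_1 = 0;  a_2 = 0;  u_2 = (u_1 − 0)/17 = 0
  u_2 = 0;  a_3 = 0;  u_3 = (u_2 − 0)/17 = 0
Digits: (0, 1, 0, 0).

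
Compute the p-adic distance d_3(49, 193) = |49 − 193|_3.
d_3(49, 193) = 1/9

Step 1 — x − y = 49 − 193 = -144. Step 2 — v_3(-144) = 2 (factor: -144 = −(3^2 · 16); the sign does not affect v_p). Step 3 — |x − y|_3 = 3^{-2} = 1/9.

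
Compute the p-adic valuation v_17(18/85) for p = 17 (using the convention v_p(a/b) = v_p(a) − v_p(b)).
v_17(18/85) = -1

Factor powers of 17 from the numerator and denominator of the reduced fraction: 18 = 17^0 · 18 and 85 = 17^1 · 5. Apply v_p(a/b) = v_p(a) − v_p(b): v_17(18/85) = 0 − 1 = -1.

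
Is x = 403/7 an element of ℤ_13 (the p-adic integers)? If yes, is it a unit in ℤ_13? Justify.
x ∈ ℤ_13 but not a unit; v_13(x) = 1 > 0

ℤ_13 = {x ∈ ℚ_13 : v_13(x) ≥ 0} and ℤ_13^× = {x ∈ ℤ_13 : v_13(x) = 0}. Here v_13(403/7) = v_13(num) − v_13(den) = 1; compare against these criteria.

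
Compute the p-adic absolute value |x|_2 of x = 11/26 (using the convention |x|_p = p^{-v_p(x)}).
|11/26|_2 = 2

Step 1 — compute v_2(x) by factoring powers of 2 out of the numerator and denominator: v_2(11/26) = -1. Step 2 — apply |x|_p = p^{-v_p(x)} = 2^{1} = 2.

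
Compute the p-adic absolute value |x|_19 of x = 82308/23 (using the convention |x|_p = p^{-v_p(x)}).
|82308/23|_19 = 1/6859

Step 1 — compute v_19(x) by factoring powers of 19 out of the numerator and denominator: v_19(82308/23) = 3. Step 2 — apply |x|_p = p^{-v_p(x)} = 19^{-3} = 1/6859.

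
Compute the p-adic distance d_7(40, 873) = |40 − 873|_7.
d_7(40, 873) = 1/49

Step 1 — x − y = 40 − 873 = -833. Step 2 — v_7(-833) = 2 (factor: -833 = −(7^2 · 17); the sign does not affect v_p). Step 3 — |x − y|_7 = 7^{-2} = 1/49.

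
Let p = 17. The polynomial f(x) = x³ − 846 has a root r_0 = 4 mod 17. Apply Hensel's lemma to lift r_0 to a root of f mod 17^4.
r_3 = 62938 (mod 83521)

Hensel: r_{i+1} = r_i − f(r_i)/f′(r_i) mod 17^{i+2}, where f′(x) = 3x². Iterate:
  r_0 = 4 (mod 17)
  r_1 = 225 (mod 289)
  r_2 = 3982 (mod 4913)
  r_3 = 62938 (mod 83521)
Final: r = 62938 with f(r) ≡ 0 mod 17^4.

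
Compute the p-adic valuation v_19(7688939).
v_19(7688939) = 4

v_19(n) is the largest exponent k such that 19^k divides n. Factor out: 7688939 = 19^4 · 59. (Sign doesn't affect v_p.) So v_19(7688939) = 4.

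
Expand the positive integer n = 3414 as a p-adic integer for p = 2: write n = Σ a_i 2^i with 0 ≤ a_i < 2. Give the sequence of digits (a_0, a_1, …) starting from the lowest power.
(a_0, a_1, …) = (0, 1, 1, 0, 1, 0, 1, 0, 1, 0, 1, 1)

Repeated division by 2 gives the digits low-to-high: 3414 = 1·2^1 + 1·2^2 + 1·2^4 + 1·2^6 + 1·2^8 + 1·2^10 + 1·2^11. Digit sequence: (0, 1, 1, 0, 1, 0, 1, 0, 1, 0, 1, 1).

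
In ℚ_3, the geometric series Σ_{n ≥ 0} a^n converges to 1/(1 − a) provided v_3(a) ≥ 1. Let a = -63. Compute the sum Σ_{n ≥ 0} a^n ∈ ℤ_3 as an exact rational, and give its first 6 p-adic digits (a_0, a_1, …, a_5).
Σ a^n = 1/(1 − a) = 1/64;  first 6 digits = (1, 0, 2, 0, 0, 1)

v_3(a) = 2 ≥ 1, so the series converges in ℤ_3 to 1/(1 − a) = 1/(1 − (-63)) = 1/64. Expand this rational in ℤ_3: compute digits iteratively via d_i = x_i mod 3, x_{i+1} = (x_i − d_i)/3. The first 6 digits are (1, 0, 2, 0, 0, 1).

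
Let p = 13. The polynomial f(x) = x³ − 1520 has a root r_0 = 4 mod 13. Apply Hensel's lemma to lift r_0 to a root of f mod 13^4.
r_3 = 3527 (mod 28561)

Hensel: r_{i+1} = r_i − f(r_i)/f′(r_i) mod 13^{i+2}, where f′(x) = 3x². Iterate:
  r_0 = 4 (mod 13)
  r_1 = 147 (mod 169)
  r_2 = 1330 (mod 2197)
  r_3 = 3527 (mod 28561)
Final: r = 3527 with f(r) ≡ 0 mod 13^4.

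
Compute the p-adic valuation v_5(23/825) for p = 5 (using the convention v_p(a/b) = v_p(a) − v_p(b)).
v_5(23/825) = -2

Factor powers of 5 from the numerator and denominator of the reduced fraction: 23 = 5^0 · 23 and 825 = 5^2 · 33. Apply v_p(a/b) = v_p(a) − v_p(b): v_5(23/825) = 0 − 2 = -2.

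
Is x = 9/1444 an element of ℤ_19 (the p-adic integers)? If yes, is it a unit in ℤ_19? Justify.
x ∉ ℤ_19 (v_19(x) = -2 < 0)

ℤ_19 = {x ∈ ℚ_19 : v_19(x) ≥ 0} and ℤ_19^× = {x ∈ ℤ_19 : v_19(x) = 0}. Here v_19(9/1444) = v_19(num) − v_19(den) = -2; compare against these criteria.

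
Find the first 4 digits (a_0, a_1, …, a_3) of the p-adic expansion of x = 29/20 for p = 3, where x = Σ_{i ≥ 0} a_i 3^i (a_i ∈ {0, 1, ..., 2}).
(a_0, …, a_3) = (1, 0, 2, 1)

v_3(29/20) = 0 (numerator and denominator both coprime to 3), so x ∈ ℤ_3^×. Compute digits iteratively via a_i = x_i mod 3, x_{i+1} = (x_i − a_i)/3, with x_0 = x:
  x_0 = 29/20;  a_0 = 1;  x_1 = (x_0 − 1)/3 = 3/20
  x_1 = 3/20;  a_1 = 0;  x_2 = (x_1 − 0)/3 = 1/20
  x_2 = 1/20;  a_2 = 2;  x_3 = (x_2 − 2)/3 = -13/20
  x_3 = -13/20;  a_3 = 1;  x_4 = (x_3 − 1)/3 = -11/20
Digits: (1, 0, 2, 1).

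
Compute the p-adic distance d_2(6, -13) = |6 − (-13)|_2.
d_2(6, -13) = 1

Step 1 — x − y = 6 − (-13) = 19. Step 2 — v_2(19) = 0 (factor: 19 = (2^0 · 19); the sign does not affect v_p). Step 3 — |x − y|_2 = 2^{0} = 1.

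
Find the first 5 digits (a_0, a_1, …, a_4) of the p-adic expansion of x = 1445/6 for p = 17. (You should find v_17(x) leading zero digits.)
(a_0, …, a_4) = (0, 0, 15, 2, 14)

v_17(1445/6) = 2, so a_0 = ... = a_1 = 0. Factor out: x = 17^2 · u with u = 5/6 a unit in ℤ_17. Expand u iteratively via a_{v+i} = u_i mod 17, u_{i+1} = (u_i − a_{v+i})/17:
  u_0 = 5/6;  a_2 = 15;  u_1 = (u_0 − 15)/17 = -5/6
  u_1 = -5/6;  a_3 = 2;  u_2 = (u_1 − 2)/17 = -1/6
  u_2 = -1/6;  a_4 = 14;  u_3 = (u_2 − 14)/17 = -5/6
Digits: (0, 0, 15, 2, 14).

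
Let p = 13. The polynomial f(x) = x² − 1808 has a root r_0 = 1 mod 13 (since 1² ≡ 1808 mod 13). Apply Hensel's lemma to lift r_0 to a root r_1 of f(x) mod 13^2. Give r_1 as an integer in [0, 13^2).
r_1 = 144 (mod 169)

Hensel's recurrence: r_{i+1} = r_i − f(r_i)·(f′(r_i))^{-1} mod 13^{i+2}, with f′(x) = 2x. Iterate:
  r_0 = 1 (mod 13)
  r_1 = 144 (mod 169)
Final: r_1 = 144, and one checks f(r_1) ≡ 0 mod 13^2.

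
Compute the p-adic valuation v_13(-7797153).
v_13(-7797153) = 5

v_13(n) is the largest exponent k such that 13^k divides n. Factor out: -7797153 = -13^5 · 21. (Sign doesn't affect v_p.) So v_13(-7797153) = 5.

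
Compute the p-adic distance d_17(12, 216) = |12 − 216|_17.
d_17(12, 216) = 1/17

Step 1 — x − y = 12 − 216 = -204. Step 2 — v_17(-204) = 1 (factor: -204 = −(17^1 · 12); the sign does not affect v_p). Step 3 — |x − y|_17 = 17^{-1} = 1/17.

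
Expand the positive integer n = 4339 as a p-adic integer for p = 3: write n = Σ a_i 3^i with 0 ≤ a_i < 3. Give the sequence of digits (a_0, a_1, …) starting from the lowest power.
(a_0, a_1, …) = (1, 0, 2, 1, 2, 2, 2, 1)

Repeated division by 3 gives the digits low-to-high: 4339 = 1 + 2·3^2 + 1·3^3 + 2·3^4 + 2·3^5 + 2·3^6 + 1·3^7. Digit sequence: (1, 0, 2, 1, 2, 2, 2, 1).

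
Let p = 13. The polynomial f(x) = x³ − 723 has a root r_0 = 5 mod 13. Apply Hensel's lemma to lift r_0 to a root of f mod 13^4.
r_3 = 19973 (mod 28561)

Hensel: r_{i+1} = r_i − f(r_i)/f′(r_i) mod 13^{i+2}, where f′(x) = 3x². Iterate:
  r_0 = 5 (mod 13)
  r_1 = 31 (mod 169)
  r_2 = 200 (mod 2197)
  r_3 = 19973 (mod 28561)
Final: r = 19973 with f(r) ≡ 0 mod 13^4.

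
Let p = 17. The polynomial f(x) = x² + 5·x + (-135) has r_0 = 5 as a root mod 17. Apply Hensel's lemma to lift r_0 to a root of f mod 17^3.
r_2 = 3575 (mod 4913)

Hensel: r_{i+1} = r_i − f(r_i)·(f′(r_i))^{-1} mod 17^{i+2}, f′(x) = 2x + 5. Iterate:
  r_0 = 5 (mod 17)
  r_1 = 107 (mod 289)
  r_2 = 3575 (mod 4913)
Final: r = 3575 satisfies f(r) ≡ 0 mod 17^3.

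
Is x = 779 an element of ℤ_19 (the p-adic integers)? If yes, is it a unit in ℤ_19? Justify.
x ∈ ℤ_19 but not a unit; v_19(x) = 1 > 0

ℤ_19 = {x ∈ ℚ_19 : v_19(x) ≥ 0} and ℤ_19^× = {x ∈ ℤ_19 : v_19(x) = 0}. Here v_19(779) = v_19(num) − v_19(den) = 1; compare against these criteria.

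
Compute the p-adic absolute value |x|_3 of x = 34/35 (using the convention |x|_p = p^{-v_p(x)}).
|34/35|_3 = 1

Step 1 — compute v_3(x) by factoring powers of 3 out of the numerator and denominator: v_3(34/35) = 0. Step 2 — apply |x|_p = p^{-v_p(x)} = 3^{0} = 1.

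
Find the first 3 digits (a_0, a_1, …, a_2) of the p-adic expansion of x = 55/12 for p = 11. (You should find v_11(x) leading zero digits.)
(a_0, …, a_2) = (0, 5, 6)

v_11(55/12) = 1, so a_0 = ... = a_0 = 0. Factor out: x = 11^1 · u with u = 5/12 a unit in ℤ_11. Expand u iteratively via a_{v+i} = u_i mod 11, u_{i+1} = (u_i − a_{v+i})/11:
  u_0 = 5/12;  a_1 = 5;  u_1 = (u_0 − 5)/11 = -5/12
  u_1 = -5/12;  a_2 = 6;  u_2 = (u_1 − 6)/11 = -7/12
Digits: (0, 5, 6).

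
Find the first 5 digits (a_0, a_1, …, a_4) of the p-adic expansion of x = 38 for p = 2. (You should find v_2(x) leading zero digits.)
(a_0, …, a_4) = (0, 1, 1, 0, 0)

v_2(38) = 1, so a_0 = ... = a_0 = 0. Factor out: x = 2^1 · u with u = 19 a unit in ℤ_2. Expand u iteratively via a_{v+i} = u_i mod 2, u_{i+1} = (u_i − a_{v+i})/2:
  u_0 = 19;  a_1 = 1;  u_1 = (u_0 − 1)/2 = 9
  u_1 = 9;  a_2 = 1;  u_2 = (u_1 − 1)/2 = 4
  u_2 = 4;  a_3 = 0;  u_3 = (u_2 − 0)/2 = 2
  u_3 = 2;  a_4 = 0;  u_4 = (u_3 − 0)/2 = 1
Digits: (0, 1, 1, 0, 0).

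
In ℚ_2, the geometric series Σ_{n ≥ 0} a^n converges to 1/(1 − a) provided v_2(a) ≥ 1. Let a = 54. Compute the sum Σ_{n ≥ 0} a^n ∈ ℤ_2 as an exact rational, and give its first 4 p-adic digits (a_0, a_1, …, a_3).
Σ a^n = 1/(1 − a) = -1/53;  first 4 digits = (1, 1, 0, 0)

v_2(a) = 1 ≥ 1, so the series converges in ℤ_2 to 1/(1 − a) = 1/(1 − 54) = -1/53. Expand this rational in ℤ_2: compute digits iteratively via d_i = x_i mod 2, x_{i+1} = (x_i − d_i)/2. The first 4 digits are (1, 1, 0, 0).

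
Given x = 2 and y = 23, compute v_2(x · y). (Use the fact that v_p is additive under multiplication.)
v_2(46) = 1

v_p(x) = 1 (factor: 2 = 2^1 · 1); v_p(y) = 0 (factor: 23 = 2^0 · 23). Additivity: v_p(xy) = v_p(x) + v_p(y) = 1 + 0 = 1. (Direct check: xy = 46 = 2^1 · (23).)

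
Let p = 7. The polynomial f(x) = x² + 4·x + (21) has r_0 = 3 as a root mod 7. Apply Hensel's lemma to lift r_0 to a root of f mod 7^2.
r_1 = 38 (mod 49)

Hensel: r_{i+1} = r_i − f(r_i)·(f′(r_i))^{-1} mod 7^{i+2}, f′(x) = 2x + 4. Iterate:
  r_0 = 3 (mod 7)
  r_1 = 38 (mod 49)
Final: r = 38 satisfies f(r) ≡ 0 mod 7^2.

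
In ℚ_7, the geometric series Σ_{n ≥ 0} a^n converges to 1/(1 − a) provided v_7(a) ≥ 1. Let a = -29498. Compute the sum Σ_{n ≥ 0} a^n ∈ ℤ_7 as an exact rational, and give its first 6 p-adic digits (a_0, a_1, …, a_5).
Σ a^n = 1/(1 − a) = 1/29499;  first 6 digits = (1, 0, 0, 5, 1, 5)

v_7(a) = 3 ≥ 1, so the series converges in ℤ_7 to 1/(1 − a) = 1/(1 − (-29498)) = 1/29499. Expand this rational in ℤ_7: compute digits iteratively via d_i = x_i mod 7, x_{i+1} = (x_i − d_i)/7. The first 6 digits are (1, 0, 0, 5, 1, 5).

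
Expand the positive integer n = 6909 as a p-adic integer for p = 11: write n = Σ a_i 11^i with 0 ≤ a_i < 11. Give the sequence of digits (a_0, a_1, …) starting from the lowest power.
(a_0, a_1, …) = (1, 1, 2, 5)

Repeated division by 11 gives the digits low-to-high: 6909 = 1 + 1·11^1 + 2·11^2 + 5·11^3. Digit sequence: (1, 1, 2, 5).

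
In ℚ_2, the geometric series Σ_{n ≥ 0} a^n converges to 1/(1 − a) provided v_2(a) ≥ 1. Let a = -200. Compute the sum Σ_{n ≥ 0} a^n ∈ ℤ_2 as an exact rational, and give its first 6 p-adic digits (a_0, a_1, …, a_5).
Σ a^n = 1/(1 − a) = 1/201;  first 6 digits = (1, 0, 0, 1, 1, 1)

v_2(a) = 3 ≥ 1, so the series converges in ℤ_2 to 1/(1 − a) = 1/(1 − (-200)) = 1/201. Expand this rational in ℤ_2: compute digits iteratively via d_i = x_i mod 2, x_{i+1} = (x_i − d_i)/2. The first 6 digits are (1, 0, 0, 1, 1, 1).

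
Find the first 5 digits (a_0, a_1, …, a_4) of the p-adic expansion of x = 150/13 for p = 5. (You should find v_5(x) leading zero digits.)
(a_0, …, a_4) = (0, 0, 2, 2, 3)

v_5(150/13) = 2, so a_0 = ... = a_1 = 0. Factor out: x = 5^2 · u with u = 6/13 a unit in ℤ_5. Expand u iteratively via a_{v+i} = u_i mod 5, u_{i+1} = (u_i − a_{v+i})/5:
  u_0 = 6/13;  a_2 = 2;  u_1 = (u_0 − 2)/5 = -4/13
  u_1 = -4/13;  a_3 = 2;  u_2 = (u_1 − 2)/5 = -6/13
  u_2 = -6/13;  a_4 = 3;  u_3 = (u_2 − 3)/5 = -9/13
Digits: (0, 0, 2, 2, 3).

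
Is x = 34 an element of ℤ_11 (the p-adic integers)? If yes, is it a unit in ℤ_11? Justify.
x ∈ ℤ_11^× (unit); v_11(x) = 0

ℤ_11 = {x ∈ ℚ_11 : v_11(x) ≥ 0} and ℤ_11^× = {x ∈ ℤ_11 : v_11(x) = 0}. Here v_11(34) = v_11(num) − v_11(den) = 0; compare against these criteria.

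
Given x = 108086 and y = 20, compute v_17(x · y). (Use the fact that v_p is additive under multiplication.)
v_17(2161720) = 3

v_p(x) = 3 (factor: 108086 = 17^3 · 22); v_p(y) = 0 (factor: 20 = 17^0 · 20). Additivity: v_p(xy) = v_p(x) + v_p(y) = 3 + 0 = 3. (Direct check: xy = 2161720 = 17^3 · (440).)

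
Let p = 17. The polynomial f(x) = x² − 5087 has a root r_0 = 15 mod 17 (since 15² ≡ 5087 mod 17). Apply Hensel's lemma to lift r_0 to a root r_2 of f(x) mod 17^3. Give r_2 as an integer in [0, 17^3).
r_2 = 100 (mod 4913)

Hensel's recurrence: r_{i+1} = r_i − f(r_i)·(f′(r_i))^{-1} mod 17^{i+2}, with f′(x) = 2x. Iterate:
  r_0 = 15 (mod 17)
  r_1 = 100 (mod 289)
  r_2 = 100 (mod 4913)
Final: r_2 = 100, and one checks f(r_2) ≡ 0 mod 17^3.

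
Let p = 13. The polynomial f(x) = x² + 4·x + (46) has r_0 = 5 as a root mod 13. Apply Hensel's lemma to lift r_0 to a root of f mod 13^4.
r_3 = 21377 (mod 28561)

Hensel: r_{i+1} = r_i − f(r_i)·(f′(r_i))^{-1} mod 13^{i+2}, f′(x) = 2x + 4. Iterate:
  r_0 = 5 (mod 13)
  r_1 = 83 (mod 169)
  r_2 = 1604 (mod 2197)
  r_3 = 21377 (mod 28561)
Final: r = 21377 satisfies f(r) ≡ 0 mod 13^4.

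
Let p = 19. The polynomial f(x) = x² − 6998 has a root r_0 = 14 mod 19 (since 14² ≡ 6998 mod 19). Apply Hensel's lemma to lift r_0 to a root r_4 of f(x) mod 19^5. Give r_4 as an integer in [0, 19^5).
r_4 = 1699355 (mod 2476099)

Hensel's recurrence: r_{i+1} = r_i − f(r_i)·(f′(r_i))^{-1} mod 19^{i+2}, with f′(x) = 2x. Iterate:
  r_0 = 14 (mod 19)
  r_1 = 128 (mod 361)
  r_2 = 5182 (mod 6859)
  r_3 = 5182 (mod 130321)
  r_4 = 1699355 (mod 2476099)
Final: r_4 = 1699355, and one checks f(r_4) ≡ 0 mod 19^5.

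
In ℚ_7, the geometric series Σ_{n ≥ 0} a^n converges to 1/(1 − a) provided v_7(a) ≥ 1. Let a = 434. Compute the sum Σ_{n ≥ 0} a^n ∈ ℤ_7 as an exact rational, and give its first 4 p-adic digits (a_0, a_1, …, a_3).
Σ a^n = 1/(1 − a) = -1/433;  first 4 digits = (1, 6, 2, 3)

v_7(a) = 1 ≥ 1, so the series converges in ℤ_7 to 1/(1 − a) = 1/(1 − 434) = -1/433. Expand this rational in ℤ_7: compute digits iteratively via d_i = x_i mod 7, x_{i+1} = (x_i − d_i)/7. The first 4 digits are (1, 6, 2, 3).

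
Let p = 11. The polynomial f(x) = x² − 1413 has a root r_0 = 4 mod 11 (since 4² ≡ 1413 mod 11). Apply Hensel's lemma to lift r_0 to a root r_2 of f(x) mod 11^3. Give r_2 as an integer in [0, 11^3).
r_2 = 950 (mod 1331)

Hensel's recurrence: r_{i+1} = r_i − f(r_i)·(f′(r_i))^{-1} mod 11^{i+2}, with f′(x) = 2x. Iterate:
  r_0 = 4 (mod 11)
  r_1 = 103 (mod 121)
  r_2 = 950 (mod 1331)
Final: r_2 = 950, and one checks f(r_2) ≡ 0 mod 11^3.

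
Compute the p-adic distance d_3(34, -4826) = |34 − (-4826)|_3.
d_3(34, -4826) = 1/243

Step 1 — x − y = 34 − (-4826) = 4860. Step 2 — v_3(4860) = 5 (factor: 4860 = (3^5 · 20); the sign does not affect v_p). Step 3 — |x − y|_3 = 3^{-5} = 1/243.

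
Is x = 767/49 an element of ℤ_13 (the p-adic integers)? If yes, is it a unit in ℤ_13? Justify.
x ∈ ℤ_13 but not a unit; v_13(x) = 1 > 0

ℤ_13 = {x ∈ ℚ_13 : v_13(x) ≥ 0} and ℤ_13^× = {x ∈ ℤ_13 : v_13(x) = 0}. Here v_13(767/49) = v_13(num) − v_13(den) = 1; compare against these criteria.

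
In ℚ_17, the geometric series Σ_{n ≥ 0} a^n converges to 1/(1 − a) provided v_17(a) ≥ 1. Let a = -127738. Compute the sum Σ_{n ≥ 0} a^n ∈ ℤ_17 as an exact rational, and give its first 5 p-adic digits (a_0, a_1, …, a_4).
Σ a^n = 1/(1 − a) = 1/127739;  first 5 digits = (1, 0, 0, 8, 15)

v_17(a) = 3 ≥ 1, so the series converges in ℤ_17 to 1/(1 − a) = 1/(1 − (-127738)) = 1/127739. Expand this rational in ℤ_17: compute digits iteratively via d_i = x_i mod 17, x_{i+1} = (x_i − d_i)/17. The first 5 digits are (1, 0, 0, 8, 15).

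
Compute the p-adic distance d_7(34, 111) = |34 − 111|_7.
d_7(34, 111) = 1/7

Step 1 — x − y = 34 − 111 = -77. Step 2 — v_7(-77) = 1 (factor: -77 = −(7^1 · 11); the sign does not affect v_p). Step 3 — |x − y|_7 = 7^{-1} = 1/7.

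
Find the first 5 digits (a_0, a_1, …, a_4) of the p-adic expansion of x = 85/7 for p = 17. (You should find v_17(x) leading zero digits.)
(a_0, …, a_4) = (0, 8, 2, 12, 9)

v_17(85/7) = 1, so a_0 = ... = a_0 = 0. Factor out: x = 17^1 · u with u = 5/7 a unit in ℤ_17. Expand u iteratively via a_{v+i} = u_i mod 17, u_{i+1} = (u_i − a_{v+i})/17:
  u_0 = 5/7;  a_1 = 8;  u_1 = (u_0 − 8)/17 = -3/7
  u_1 = -3/7;  a_2 = 2;  u_2 = (u_1 − 2)/17 = -1/7
  u_2 = -1/7;  a_3 = 12;  u_3 = (u_2 − 12)/17 = -5/7
  u_3 = -5/7;  a_4 = 9;  u_4 = (u_3 − 9)/17 = -4/7
Digits: (0, 8, 2, 12, 9).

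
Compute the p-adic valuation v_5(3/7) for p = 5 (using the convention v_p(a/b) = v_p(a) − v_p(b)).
v_5(3/7) = 0

Factor powers of 5 from the numerator and denominator of the reduced fraction: 3 = 5^0 · 3 and 7 = 5^0 · 7. Apply v_p(a/b) = v_p(a) − v_p(b): v_5(3/7) = 0 − 0 = 0.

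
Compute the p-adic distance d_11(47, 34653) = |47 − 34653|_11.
d_11(47, 34653) = 1/1331

Step 1 — x − y = 47 − 34653 = -34606. Step 2 — v_11(-34606) = 3 (factor: -34606 = −(11^3 · 26); the sign does not affect v_p). Step 3 — |x − y|_11 = 11^{-3} = 1/1331.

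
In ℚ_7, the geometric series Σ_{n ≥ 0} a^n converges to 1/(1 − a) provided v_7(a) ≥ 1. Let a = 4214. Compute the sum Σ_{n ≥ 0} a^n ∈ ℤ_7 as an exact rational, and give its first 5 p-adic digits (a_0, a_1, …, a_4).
Σ a^n = 1/(1 − a) = -1/4213;  first 5 digits = (1, 0, 2, 5, 5)

v_7(a) = 2 ≥ 1, so the series converges in ℤ_7 to 1/(1 − a) = 1/(1 − 4214) = -1/4213. Expand this rational in ℤ_7: compute digits iteratively via d_i = x_i mod 7, x_{i+1} = (x_i − d_i)/7. The first 5 digits are (1, 0, 2, 5, 5).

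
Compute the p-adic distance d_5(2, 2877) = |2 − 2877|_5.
d_5(2, 2877) = 1/125

Step 1 — x − y = 2 − 2877 = -2875. Step 2 — v_5(-2875) = 3 (factor: -2875 = −(5^3 · 23); the sign does not affect v_p). Step 3 — |x − y|_5 = 5^{-3} = 1/125.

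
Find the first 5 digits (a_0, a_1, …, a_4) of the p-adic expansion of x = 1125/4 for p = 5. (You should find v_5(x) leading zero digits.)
(a_0, …, a_4) = (0, 0, 0, 1, 4)

v_5(1125/4) = 3, so a_0 = ... = a_2 = 0. Factor out: x = 5^3 · u with u = 9/4 a unit in ℤ_5. Expand u iteratively via a_{v+i} = u_i mod 5, u_{i+1} = (u_i − a_{v+i})/5:
  u_0 = 9/4;  a_3 = 1;  u_1 = (u_0 − 1)/5 = 1/4
  u_1 = 1/4;  a_4 = 4;  u_2 = (u_1 − 4)/5 = -3/4
Digits: (0, 0, 0, 1, 4).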